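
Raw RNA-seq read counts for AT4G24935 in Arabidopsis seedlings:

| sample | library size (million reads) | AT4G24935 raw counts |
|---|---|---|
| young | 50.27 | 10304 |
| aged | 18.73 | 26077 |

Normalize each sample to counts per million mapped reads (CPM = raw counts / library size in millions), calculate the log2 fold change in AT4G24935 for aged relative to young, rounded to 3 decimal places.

2.764

CPM(young) = 10304 / 50.27 = 204.9731
CPM(aged) = 26077 / 18.73 = 1392.2584
Fold change = 1392.2584 / 204.9731 = 6.79239
log2(6.79239) = 2.7639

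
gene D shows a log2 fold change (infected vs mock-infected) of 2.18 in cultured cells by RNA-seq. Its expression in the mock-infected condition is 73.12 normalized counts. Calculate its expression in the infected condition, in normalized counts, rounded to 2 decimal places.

331.35

Fold change = 2^(2.18) = 4.5315
infected expression = 73.12 × 4.5315 = 331.35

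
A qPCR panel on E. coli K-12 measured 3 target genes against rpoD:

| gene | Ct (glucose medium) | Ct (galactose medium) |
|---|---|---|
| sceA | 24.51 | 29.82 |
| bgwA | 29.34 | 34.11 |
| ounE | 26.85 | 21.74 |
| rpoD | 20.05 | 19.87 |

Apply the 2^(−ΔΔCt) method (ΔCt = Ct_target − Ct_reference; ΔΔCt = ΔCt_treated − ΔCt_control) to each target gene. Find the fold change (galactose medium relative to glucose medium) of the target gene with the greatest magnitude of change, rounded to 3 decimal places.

sceA: ΔΔCt = (29.82−19.87) − (24.51−20.05) = 9.95 − 4.46 = 5.49; fold change = 2^-5.49 = 0.022
bgwA: ΔΔCt = (34.11−19.87) − (29.34−20.05) = 14.24 − 9.29 = 4.95; fold change = 2^-4.95 = 0.032
ounE: ΔΔCt = (21.74−19.87) − (26.85−20.05) = 1.87 − 6.80 = -4.93; fold change = 2^4.93 = 30.484
sceA has the largest |ΔΔCt| = 5.49.

0.022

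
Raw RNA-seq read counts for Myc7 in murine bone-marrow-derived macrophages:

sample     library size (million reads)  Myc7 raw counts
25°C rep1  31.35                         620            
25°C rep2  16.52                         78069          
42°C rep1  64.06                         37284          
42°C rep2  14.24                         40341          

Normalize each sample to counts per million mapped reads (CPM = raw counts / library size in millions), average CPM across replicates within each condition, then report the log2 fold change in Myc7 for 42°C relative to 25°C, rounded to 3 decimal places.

CPM(25°C rep1) = 620 / 31.35 = 19.7767
CPM(25°C rep2) = 78069 / 16.52 = 4725.7264
CPM(42°C rep1) = 37284 / 64.06 = 582.0169
CPM(42°C rep2) = 40341 / 14.24 = 2832.9354
mean CPM(25°C) = 2372.7516; mean CPM(42°C) = 1707.4761
Fold change = 1707.4761 / 2372.7516 = 0.71962
log2(0.71962) = -0.4747

-0.475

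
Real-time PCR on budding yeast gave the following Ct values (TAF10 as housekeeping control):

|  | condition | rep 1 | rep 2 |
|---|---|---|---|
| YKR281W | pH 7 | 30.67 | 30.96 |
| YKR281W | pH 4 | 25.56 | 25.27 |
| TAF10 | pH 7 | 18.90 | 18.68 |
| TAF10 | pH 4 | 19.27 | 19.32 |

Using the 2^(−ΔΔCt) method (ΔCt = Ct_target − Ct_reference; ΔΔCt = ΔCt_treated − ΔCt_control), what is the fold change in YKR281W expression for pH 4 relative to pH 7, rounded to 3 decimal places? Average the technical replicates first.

59.921

Mean Ct: YKR281W pH 7 30.815; YKR281W pH 4 25.415; TAF10 pH 7 18.790; TAF10 pH 4 19.295
ΔCt(pH 7) = 30.815 − 18.790 = 12.025
ΔCt(pH 4) = 25.415 − 19.295 = 6.120
ΔΔCt = 6.120 − 12.025 = -5.905
Fold change = 2^(−(-5.905)) = 2^5.905 = 59.9214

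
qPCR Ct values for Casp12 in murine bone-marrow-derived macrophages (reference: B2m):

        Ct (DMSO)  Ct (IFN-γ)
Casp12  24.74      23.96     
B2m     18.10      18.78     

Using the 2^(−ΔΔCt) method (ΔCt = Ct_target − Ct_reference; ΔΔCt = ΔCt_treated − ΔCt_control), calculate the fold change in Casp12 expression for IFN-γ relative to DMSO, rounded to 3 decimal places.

2.751

ΔCt(DMSO) = 24.740 − 18.100 = 6.640
ΔCt(IFN-γ) = 23.960 − 18.780 = 5.180
ΔΔCt = 5.180 − 6.640 = -1.460
Fold change = 2^(−(-1.460)) = 2^1.460 = 2.7511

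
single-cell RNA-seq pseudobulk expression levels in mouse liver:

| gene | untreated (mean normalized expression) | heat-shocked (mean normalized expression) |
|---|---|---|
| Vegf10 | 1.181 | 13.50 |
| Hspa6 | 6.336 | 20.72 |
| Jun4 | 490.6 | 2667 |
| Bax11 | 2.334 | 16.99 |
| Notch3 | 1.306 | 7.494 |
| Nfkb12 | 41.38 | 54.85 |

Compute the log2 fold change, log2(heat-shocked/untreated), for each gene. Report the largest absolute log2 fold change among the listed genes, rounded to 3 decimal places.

log2(13.50/1.181) = 3.515  (Vegf10)
log2(20.72/6.336) = 1.709  (Hspa6)
log2(2667/490.6) = 2.443  (Jun4)
log2(16.99/2.334) = 2.864  (Bax11)
log2(7.494/1.306) = 2.521  (Notch3)
log2(54.85/41.38) = 0.407  (Nfkb12)
The largest magnitude belongs to Vegf10.

3.515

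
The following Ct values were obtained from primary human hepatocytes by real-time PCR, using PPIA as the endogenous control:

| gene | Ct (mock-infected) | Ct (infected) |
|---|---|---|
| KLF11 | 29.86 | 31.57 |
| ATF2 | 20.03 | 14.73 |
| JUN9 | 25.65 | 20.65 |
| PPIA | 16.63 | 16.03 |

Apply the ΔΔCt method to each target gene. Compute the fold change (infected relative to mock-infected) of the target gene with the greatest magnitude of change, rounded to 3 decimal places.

KLF11: ΔΔCt = (31.57−16.03) − (29.86−16.63) = 15.54 − 13.23 = 2.31; fold change = 2^-2.31 = 0.202
ATF2: ΔΔCt = (14.73−16.03) − (20.03−16.63) = -1.30 − 3.40 = -4.70; fold change = 2^4.70 = 25.992
JUN9: ΔΔCt = (20.65−16.03) − (25.65−16.63) = 4.62 − 9.02 = -4.40; fold change = 2^4.40 = 21.112
ATF2 has the largest |ΔΔCt| = 4.70.

25.992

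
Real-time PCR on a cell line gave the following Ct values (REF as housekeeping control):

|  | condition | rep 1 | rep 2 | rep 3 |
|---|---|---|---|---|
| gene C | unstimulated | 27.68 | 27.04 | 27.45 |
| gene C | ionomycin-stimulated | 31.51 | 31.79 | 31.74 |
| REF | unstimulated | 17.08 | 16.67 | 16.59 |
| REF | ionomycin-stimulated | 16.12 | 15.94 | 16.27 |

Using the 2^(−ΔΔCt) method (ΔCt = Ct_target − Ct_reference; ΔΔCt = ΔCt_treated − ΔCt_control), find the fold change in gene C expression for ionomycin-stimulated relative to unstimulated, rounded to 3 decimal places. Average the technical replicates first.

0.032

Mean Ct: gene C unstimulated 27.390; gene C ionomycin-stimulated 31.680; REF unstimulated 16.780; REF ionomycin-stimulated 16.110
ΔCt(unstimulated) = 27.390 − 16.780 = 10.610
ΔCt(ionomycin-stimulated) = 31.680 − 16.110 = 15.570
ΔΔCt = 15.570 − 10.610 = 4.960
Fold change = 2^(−4.960) = 0.0321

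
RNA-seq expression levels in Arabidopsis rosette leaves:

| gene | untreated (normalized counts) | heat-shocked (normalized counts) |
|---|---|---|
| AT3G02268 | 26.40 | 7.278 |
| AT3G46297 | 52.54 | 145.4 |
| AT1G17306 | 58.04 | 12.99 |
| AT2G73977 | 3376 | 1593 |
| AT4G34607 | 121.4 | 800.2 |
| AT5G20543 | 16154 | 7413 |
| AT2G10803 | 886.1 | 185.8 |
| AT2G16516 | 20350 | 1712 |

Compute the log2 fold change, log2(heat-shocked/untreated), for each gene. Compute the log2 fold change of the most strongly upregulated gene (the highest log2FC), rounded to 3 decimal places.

2.721

log2(7.278/26.40) = -1.859  (AT3G02268)
log2(145.4/52.54) = 1.469  (AT3G46297)
log2(12.99/58.04) = -2.160  (AT1G17306)
log2(1593/3376) = -1.084  (AT2G73977)
log2(800.2/121.4) = 2.721  (AT4G34607)
log2(7413/16154) = -1.124  (AT5G20543)
log2(185.8/886.1) = -2.254  (AT2G10803)
log2(1712/20350) = -3.571  (AT2G16516)
AT4G34607 is most strongly upregulated.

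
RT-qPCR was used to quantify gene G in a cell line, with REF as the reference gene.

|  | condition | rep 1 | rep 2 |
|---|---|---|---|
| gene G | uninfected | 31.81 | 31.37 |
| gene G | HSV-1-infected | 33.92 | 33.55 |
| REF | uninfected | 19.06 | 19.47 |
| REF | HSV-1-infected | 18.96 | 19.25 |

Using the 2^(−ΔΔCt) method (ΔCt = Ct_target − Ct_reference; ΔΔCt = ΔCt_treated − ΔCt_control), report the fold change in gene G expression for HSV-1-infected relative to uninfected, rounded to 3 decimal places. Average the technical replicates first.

0.202

Mean Ct: gene G uninfected 31.590; gene G HSV-1-infected 33.735; REF uninfected 19.265; REF HSV-1-infected 19.105
ΔCt(uninfected) = 31.590 − 19.265 = 12.325
ΔCt(HSV-1-infected) = 33.735 − 19.105 = 14.630
ΔΔCt = 14.630 − 12.325 = 2.305
Fold change = 2^(−2.305) = 0.2024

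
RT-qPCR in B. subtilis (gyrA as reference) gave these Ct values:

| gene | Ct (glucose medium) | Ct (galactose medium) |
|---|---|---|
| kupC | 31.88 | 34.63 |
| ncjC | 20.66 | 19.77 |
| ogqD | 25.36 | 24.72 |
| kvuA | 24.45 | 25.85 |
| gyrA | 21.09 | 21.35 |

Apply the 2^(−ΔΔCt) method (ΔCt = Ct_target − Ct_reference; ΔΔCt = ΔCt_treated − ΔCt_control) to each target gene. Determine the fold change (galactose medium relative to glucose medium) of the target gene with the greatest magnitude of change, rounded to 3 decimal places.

kupC: ΔΔCt = (34.63−21.35) − (31.88−21.09) = 13.28 − 10.79 = 2.49; fold change = 2^-2.49 = 0.178
ncjC: ΔΔCt = (19.77−21.35) − (20.66−21.09) = -1.58 − (-0.43) = -1.15; fold change = 2^1.15 = 2.219
ogqD: ΔΔCt = (24.72−21.35) − (25.36−21.09) = 3.37 − 4.27 = -0.90; fold change = 2^0.90 = 1.866
kvuA: ΔΔCt = (25.85−21.35) − (24.45−21.09) = 4.50 − 3.36 = 1.14; fold change = 2^-1.14 = 0.454
kupC has the largest |ΔΔCt| = 2.49.

0.178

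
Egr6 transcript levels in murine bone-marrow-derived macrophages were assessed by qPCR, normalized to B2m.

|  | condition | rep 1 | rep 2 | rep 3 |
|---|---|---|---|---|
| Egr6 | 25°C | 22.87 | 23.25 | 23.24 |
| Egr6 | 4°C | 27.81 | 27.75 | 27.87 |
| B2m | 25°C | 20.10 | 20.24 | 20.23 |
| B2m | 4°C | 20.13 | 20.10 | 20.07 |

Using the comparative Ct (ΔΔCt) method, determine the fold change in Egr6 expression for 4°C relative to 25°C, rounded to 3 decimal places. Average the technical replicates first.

0.036

Mean Ct: Egr6 25°C 23.120; Egr6 4°C 27.810; B2m 25°C 20.190; B2m 4°C 20.100
ΔCt(25°C) = 23.120 − 20.190 = 2.930
ΔCt(4°C) = 27.810 − 20.100 = 7.710
ΔΔCt = 7.710 − 2.930 = 4.780
Fold change = 2^(−4.780) = 0.0364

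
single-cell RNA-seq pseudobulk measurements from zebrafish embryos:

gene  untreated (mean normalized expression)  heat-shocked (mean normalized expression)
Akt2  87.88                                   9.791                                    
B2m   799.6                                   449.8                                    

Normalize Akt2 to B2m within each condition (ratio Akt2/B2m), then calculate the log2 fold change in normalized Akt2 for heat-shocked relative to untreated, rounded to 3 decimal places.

-2.336

Akt2/B2m (untreated) = 87.88 / 799.6 = 0.1099
Akt2/B2m (heat-shocked) = 9.791 / 449.8 = 0.021767
Fold change = 0.021767 / 0.1099 = 0.1981
log2(0.1981) = -2.3360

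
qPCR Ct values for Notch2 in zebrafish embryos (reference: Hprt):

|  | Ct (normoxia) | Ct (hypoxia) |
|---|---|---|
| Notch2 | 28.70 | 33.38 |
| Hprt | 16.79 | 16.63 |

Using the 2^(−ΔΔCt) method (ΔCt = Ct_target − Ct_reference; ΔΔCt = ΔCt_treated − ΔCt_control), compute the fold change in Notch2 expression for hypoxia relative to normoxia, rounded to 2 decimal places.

0.03

ΔCt(normoxia) = 28.700 − 16.790 = 11.910
ΔCt(hypoxia) = 33.380 − 16.630 = 16.750
ΔΔCt = 16.750 − 11.910 = 4.840
Fold change = 2^(−4.840) = 0.035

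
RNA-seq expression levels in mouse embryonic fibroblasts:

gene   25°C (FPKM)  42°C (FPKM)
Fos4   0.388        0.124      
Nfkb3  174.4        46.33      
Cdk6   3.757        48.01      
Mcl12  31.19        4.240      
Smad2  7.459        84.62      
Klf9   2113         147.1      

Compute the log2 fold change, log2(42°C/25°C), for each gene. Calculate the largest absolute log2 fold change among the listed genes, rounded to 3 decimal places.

log2(0.124/0.388) = -1.646  (Fos4)
log2(46.33/174.4) = -1.912  (Nfkb3)
log2(48.01/3.757) = 3.676  (Cdk6)
log2(4.240/31.19) = -2.879  (Mcl12)
log2(84.62/7.459) = 3.504  (Smad2)
log2(147.1/2113) = -3.844  (Klf9)
The largest magnitude belongs to Klf9.

3.844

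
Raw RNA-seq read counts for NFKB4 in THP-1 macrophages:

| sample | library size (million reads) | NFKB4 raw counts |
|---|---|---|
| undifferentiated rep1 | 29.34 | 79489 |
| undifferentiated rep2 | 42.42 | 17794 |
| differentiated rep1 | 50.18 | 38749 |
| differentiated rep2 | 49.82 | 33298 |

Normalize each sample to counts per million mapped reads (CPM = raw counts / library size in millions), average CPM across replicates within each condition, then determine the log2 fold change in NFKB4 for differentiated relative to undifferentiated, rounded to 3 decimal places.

CPM(undifferentiated rep1) = 79489 / 29.34 = 2709.2365
CPM(undifferentiated rep2) = 17794 / 42.42 = 419.4719
CPM(differentiated rep1) = 38749 / 50.18 = 772.2001
CPM(differentiated rep2) = 33298 / 49.82 = 668.3661
mean CPM(undifferentiated) = 1564.3542; mean CPM(differentiated) = 720.2831
Fold change = 720.2831 / 1564.3542 = 0.46043
log2(0.46043) = -1.1189

-1.119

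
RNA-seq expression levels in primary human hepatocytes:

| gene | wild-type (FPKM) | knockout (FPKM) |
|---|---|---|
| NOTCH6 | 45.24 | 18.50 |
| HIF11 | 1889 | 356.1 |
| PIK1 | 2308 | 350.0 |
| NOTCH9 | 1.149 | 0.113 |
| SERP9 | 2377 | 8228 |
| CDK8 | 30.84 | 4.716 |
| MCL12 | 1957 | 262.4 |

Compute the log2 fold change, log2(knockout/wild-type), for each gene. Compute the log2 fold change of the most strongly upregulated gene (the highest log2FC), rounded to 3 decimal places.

log2(18.50/45.24) = -1.290  (NOTCH6)
log2(356.1/1889) = -2.407  (HIF11)
log2(350.0/2308) = -2.721  (PIK1)
log2(0.113/1.149) = -3.346  (NOTCH9)
log2(8228/2377) = 1.791  (SERP9)
log2(4.716/30.84) = -2.709  (CDK8)
log2(262.4/1957) = -2.899  (MCL12)
SERP9 is most strongly upregulated.

1.791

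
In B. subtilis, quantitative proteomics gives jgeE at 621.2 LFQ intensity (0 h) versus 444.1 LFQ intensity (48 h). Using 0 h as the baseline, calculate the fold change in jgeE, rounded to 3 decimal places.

Fold change = 444.1 / 621.2 = 0.7149
jgeE is downregulated.

0.715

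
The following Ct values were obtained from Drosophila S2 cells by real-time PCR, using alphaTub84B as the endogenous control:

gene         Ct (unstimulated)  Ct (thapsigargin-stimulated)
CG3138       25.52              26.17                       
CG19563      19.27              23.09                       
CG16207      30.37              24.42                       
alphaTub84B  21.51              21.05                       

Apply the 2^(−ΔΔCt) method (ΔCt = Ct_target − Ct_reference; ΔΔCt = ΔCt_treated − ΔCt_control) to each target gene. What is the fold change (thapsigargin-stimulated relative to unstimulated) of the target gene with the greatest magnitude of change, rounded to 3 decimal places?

CG3138: ΔΔCt = (26.17−21.05) − (25.52−21.51) = 5.12 − 4.01 = 1.11; fold change = 2^-1.11 = 0.463
CG19563: ΔΔCt = (23.09−21.05) − (19.27−21.51) = 2.04 − (-2.24) = 4.28; fold change = 2^-4.28 = 0.051
CG16207: ΔΔCt = (24.42−21.05) − (30.37−21.51) = 3.37 − 8.86 = -5.49; fold change = 2^5.49 = 44.942
CG16207 has the largest |ΔΔCt| = 5.49.

44.942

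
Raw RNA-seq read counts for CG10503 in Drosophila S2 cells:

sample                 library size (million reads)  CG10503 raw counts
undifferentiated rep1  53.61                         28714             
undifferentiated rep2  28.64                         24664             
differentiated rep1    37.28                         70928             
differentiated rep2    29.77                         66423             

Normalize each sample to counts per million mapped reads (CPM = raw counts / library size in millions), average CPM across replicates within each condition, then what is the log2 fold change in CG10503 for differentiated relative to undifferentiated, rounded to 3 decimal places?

CPM(undifferentiated rep1) = 28714 / 53.61 = 535.6090
CPM(undifferentiated rep2) = 24664 / 28.64 = 861.1732
CPM(differentiated rep1) = 70928 / 37.28 = 1902.5751
CPM(differentiated rep2) = 66423 / 29.77 = 2231.2059
mean CPM(undifferentiated) = 698.3911; mean CPM(differentiated) = 2066.8905
Fold change = 2066.8905 / 698.3911 = 2.95950
log2(2.95950) = 1.5654

1.565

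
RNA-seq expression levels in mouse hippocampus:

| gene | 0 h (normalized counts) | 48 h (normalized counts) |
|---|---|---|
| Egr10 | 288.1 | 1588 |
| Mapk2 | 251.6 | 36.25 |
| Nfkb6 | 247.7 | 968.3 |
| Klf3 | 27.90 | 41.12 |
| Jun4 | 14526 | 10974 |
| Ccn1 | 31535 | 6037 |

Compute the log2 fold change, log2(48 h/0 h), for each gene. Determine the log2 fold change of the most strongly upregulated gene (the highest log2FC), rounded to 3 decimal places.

log2(1588/288.1) = 2.463  (Egr10)
log2(36.25/251.6) = -2.795  (Mapk2)
log2(968.3/247.7) = 1.967  (Nfkb6)
log2(41.12/27.90) = 0.560  (Klf3)
log2(10974/14526) = -0.405  (Jun4)
log2(6037/31535) = -2.385  (Ccn1)
Egr10 is most strongly upregulated.

2.463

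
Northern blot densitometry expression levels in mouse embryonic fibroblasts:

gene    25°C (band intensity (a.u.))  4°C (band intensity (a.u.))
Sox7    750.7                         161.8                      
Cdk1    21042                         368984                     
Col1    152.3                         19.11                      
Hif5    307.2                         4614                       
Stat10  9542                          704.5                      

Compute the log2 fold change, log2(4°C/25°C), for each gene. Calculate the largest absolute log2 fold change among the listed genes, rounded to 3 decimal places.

4.132

log2(161.8/750.7) = -2.214  (Sox7)
log2(368984/21042) = 4.132  (Cdk1)
log2(19.11/152.3) = -2.995  (Col1)
log2(4614/307.2) = 3.909  (Hif5)
log2(704.5/9542) = -3.760  (Stat10)
The largest magnitude belongs to Cdk1.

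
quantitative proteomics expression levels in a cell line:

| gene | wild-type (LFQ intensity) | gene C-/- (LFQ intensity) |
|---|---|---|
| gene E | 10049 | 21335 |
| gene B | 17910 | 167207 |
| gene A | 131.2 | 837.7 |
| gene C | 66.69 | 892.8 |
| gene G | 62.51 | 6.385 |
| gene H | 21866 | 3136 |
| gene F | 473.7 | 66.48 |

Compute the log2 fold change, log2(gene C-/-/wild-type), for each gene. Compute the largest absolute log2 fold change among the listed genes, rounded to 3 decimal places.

3.743

log2(21335/10049) = 1.086  (gene E)
log2(167207/17910) = 3.223  (gene B)
log2(837.7/131.2) = 2.675  (gene A)
log2(892.8/66.69) = 3.743  (gene C)
log2(6.385/62.51) = -3.291  (gene G)
log2(3136/21866) = -2.802  (gene H)
log2(66.48/473.7) = -2.833  (gene F)
The largest magnitude belongs to gene C.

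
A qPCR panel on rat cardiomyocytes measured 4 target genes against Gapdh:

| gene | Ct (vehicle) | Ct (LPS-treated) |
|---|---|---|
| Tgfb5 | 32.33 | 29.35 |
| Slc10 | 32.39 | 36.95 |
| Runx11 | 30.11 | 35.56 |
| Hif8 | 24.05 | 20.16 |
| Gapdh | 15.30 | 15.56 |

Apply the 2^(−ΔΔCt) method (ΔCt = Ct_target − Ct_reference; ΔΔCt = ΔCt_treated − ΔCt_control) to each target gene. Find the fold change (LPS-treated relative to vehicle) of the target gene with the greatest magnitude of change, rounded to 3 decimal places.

0.027

Tgfb5: ΔΔCt = (29.35−15.56) − (32.33−15.30) = 13.79 − 17.03 = -3.24; fold change = 2^3.24 = 9.448
Slc10: ΔΔCt = (36.95−15.56) − (32.39−15.30) = 21.39 − 17.09 = 4.30; fold change = 2^-4.30 = 0.051
Runx11: ΔΔCt = (35.56−15.56) − (30.11−15.30) = 20.00 − 14.81 = 5.19; fold change = 2^-5.19 = 0.027
Hif8: ΔΔCt = (20.16−15.56) − (24.05−15.30) = 4.60 − 8.75 = -4.15; fold change = 2^4.15 = 17.753
Runx11 has the largest |ΔΔCt| = 5.19.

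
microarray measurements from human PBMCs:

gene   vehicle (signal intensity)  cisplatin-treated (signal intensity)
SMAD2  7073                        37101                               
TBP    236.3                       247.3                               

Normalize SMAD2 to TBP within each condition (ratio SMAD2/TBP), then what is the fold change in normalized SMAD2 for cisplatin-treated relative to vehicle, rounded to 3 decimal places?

5.012

SMAD2/TBP (vehicle) = 7073 / 236.3 = 29.932
SMAD2/TBP (cisplatin-treated) = 37101 / 247.3 = 150.02
Fold change = 150.02 / 29.932 = 5.0121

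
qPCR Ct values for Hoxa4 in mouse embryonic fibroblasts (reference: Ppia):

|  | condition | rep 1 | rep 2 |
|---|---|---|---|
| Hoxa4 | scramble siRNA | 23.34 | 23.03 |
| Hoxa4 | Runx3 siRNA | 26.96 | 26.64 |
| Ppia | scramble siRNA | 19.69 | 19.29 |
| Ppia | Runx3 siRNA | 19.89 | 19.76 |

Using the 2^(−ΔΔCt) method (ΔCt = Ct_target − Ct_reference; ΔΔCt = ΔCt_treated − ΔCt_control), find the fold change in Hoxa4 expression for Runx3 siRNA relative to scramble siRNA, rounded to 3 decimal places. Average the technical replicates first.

0.103

Mean Ct: Hoxa4 scramble siRNA 23.185; Hoxa4 Runx3 siRNA 26.800; Ppia scramble siRNA 19.490; Ppia Runx3 siRNA 19.825
ΔCt(scramble siRNA) = 23.185 − 19.490 = 3.695
ΔCt(Runx3 siRNA) = 26.800 − 19.825 = 6.975
ΔΔCt = 6.975 − 3.695 = 3.280
Fold change = 2^(−3.280) = 0.1029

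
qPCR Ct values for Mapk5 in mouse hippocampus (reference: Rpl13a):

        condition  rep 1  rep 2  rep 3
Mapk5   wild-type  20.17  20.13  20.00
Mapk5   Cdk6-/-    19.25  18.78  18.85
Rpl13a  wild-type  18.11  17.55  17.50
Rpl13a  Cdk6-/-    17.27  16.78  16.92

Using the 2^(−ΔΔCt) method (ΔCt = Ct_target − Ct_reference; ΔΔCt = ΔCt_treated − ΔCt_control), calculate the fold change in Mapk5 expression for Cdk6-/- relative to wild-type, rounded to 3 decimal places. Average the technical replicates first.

Mean Ct: Mapk5 wild-type 20.100; Mapk5 Cdk6-/- 18.960; Rpl13a wild-type 17.720; Rpl13a Cdk6-/- 16.990
ΔCt(wild-type) = 20.100 − 17.720 = 2.380
ΔCt(Cdk6-/-) = 18.960 − 16.990 = 1.970
ΔΔCt = 1.970 − 2.380 = -0.410
Fold change = 2^(−(-0.410)) = 2^0.410 = 1.3287

1.329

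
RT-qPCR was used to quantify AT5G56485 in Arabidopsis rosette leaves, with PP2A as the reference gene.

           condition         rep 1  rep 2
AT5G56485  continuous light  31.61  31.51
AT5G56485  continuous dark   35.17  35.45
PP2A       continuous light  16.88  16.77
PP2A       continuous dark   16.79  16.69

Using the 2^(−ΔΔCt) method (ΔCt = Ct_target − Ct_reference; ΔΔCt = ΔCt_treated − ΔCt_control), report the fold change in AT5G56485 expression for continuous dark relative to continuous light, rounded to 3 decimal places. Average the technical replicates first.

Mean Ct: AT5G56485 continuous light 31.560; AT5G56485 continuous dark 35.310; PP2A continuous light 16.825; PP2A continuous dark 16.740
ΔCt(continuous light) = 31.560 − 16.825 = 14.735
ΔCt(continuous dark) = 35.310 − 16.740 = 18.570
ΔΔCt = 18.570 − 14.735 = 3.835
Fold change = 2^(−3.835) = 0.0701

0.070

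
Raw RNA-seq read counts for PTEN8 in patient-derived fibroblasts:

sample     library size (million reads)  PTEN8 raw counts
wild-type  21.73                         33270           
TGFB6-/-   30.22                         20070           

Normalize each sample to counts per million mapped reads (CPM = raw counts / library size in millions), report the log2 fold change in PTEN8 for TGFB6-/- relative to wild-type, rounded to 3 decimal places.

-1.205

CPM(wild-type) = 33270 / 21.73 = 1531.0630
CPM(TGFB6-/-) = 20070 / 30.22 = 664.1297
Fold change = 664.1297 / 1531.0630 = 0.43377
log2(0.43377) = -1.2050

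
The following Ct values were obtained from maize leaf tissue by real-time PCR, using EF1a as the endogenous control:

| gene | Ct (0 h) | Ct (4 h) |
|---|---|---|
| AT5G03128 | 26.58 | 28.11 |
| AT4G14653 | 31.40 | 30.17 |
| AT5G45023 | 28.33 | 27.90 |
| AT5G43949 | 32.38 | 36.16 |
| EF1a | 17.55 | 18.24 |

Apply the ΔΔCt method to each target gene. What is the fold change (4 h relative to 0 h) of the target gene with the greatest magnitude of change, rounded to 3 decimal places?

0.117

AT5G03128: ΔΔCt = (28.11−18.24) − (26.58−17.55) = 9.87 − 9.03 = 0.84; fold change = 2^-0.84 = 0.559
AT4G14653: ΔΔCt = (30.17−18.24) − (31.40−17.55) = 11.93 − 13.85 = -1.92; fold change = 2^1.92 = 3.784
AT5G45023: ΔΔCt = (27.90−18.24) − (28.33−17.55) = 9.66 − 10.78 = -1.12; fold change = 2^1.12 = 2.173
AT5G43949: ΔΔCt = (36.16−18.24) − (32.38−17.55) = 17.92 − 14.83 = 3.09; fold change = 2^-3.09 = 0.117
AT5G43949 has the largest |ΔΔCt| = 3.09.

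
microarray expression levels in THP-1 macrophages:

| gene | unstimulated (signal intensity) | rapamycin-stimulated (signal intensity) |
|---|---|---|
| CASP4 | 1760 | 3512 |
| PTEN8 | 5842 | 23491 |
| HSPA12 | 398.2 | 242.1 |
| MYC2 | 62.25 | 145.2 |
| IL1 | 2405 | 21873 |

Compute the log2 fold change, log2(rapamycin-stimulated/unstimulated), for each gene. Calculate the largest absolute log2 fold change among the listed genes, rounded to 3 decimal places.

3.185

log2(3512/1760) = 0.997  (CASP4)
log2(23491/5842) = 2.008  (PTEN8)
log2(242.1/398.2) = -0.718  (HSPA12)
log2(145.2/62.25) = 1.222  (MYC2)
log2(21873/2405) = 3.185  (IL1)
The largest magnitude belongs to IL1.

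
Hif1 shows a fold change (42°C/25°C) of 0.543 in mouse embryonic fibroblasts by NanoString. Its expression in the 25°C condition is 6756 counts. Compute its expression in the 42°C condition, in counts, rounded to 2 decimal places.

3668.51

42°C expression = 6756 × 0.543 = 3668.51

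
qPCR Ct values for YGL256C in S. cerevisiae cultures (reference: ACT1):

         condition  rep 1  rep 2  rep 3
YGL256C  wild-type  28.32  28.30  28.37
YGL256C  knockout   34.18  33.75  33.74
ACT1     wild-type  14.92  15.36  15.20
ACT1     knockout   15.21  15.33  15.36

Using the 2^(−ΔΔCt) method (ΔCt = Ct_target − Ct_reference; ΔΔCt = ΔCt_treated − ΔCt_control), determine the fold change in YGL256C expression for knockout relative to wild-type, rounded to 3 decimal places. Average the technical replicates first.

Mean Ct: YGL256C wild-type 28.330; YGL256C knockout 33.890; ACT1 wild-type 15.160; ACT1 knockout 15.300
ΔCt(wild-type) = 28.330 − 15.160 = 13.170
ΔCt(knockout) = 33.890 − 15.300 = 18.590
ΔΔCt = 18.590 − 13.170 = 5.420
Fold change = 2^(−5.420) = 0.0234

0.023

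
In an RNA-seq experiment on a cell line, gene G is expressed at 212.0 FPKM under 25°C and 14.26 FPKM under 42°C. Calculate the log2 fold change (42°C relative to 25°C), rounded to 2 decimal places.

Fold change = 14.26 / 212.0 = 0.0673
log2(0.0673) = -3.894

-3.89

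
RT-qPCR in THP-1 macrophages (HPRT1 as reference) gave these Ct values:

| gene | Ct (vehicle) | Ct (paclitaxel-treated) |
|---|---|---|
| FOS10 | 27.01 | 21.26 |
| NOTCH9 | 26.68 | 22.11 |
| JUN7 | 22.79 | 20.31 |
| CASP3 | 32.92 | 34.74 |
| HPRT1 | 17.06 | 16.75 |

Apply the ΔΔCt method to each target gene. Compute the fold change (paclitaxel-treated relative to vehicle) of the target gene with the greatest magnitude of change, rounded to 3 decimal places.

FOS10: ΔΔCt = (21.26−16.75) − (27.01−17.06) = 4.51 − 9.95 = -5.44; fold change = 2^5.44 = 43.411
NOTCH9: ΔΔCt = (22.11−16.75) − (26.68−17.06) = 5.36 − 9.62 = -4.26; fold change = 2^4.26 = 19.160
JUN7: ΔΔCt = (20.31−16.75) − (22.79−17.06) = 3.56 − 5.73 = -2.17; fold change = 2^2.17 = 4.500
CASP3: ΔΔCt = (34.74−16.75) − (32.92−17.06) = 17.99 − 15.86 = 2.13; fold change = 2^-2.13 = 0.228
FOS10 has the largest |ΔΔCt| = 5.44.

43.411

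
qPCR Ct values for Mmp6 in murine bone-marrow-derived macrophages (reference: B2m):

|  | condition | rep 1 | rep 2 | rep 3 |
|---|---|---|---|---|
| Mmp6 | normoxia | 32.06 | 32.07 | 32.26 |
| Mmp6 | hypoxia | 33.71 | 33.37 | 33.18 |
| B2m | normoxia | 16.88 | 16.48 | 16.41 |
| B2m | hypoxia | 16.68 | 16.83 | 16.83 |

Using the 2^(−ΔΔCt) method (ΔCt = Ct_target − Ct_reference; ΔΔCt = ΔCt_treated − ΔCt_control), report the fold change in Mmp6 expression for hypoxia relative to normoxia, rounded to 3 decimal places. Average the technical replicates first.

Mean Ct: Mmp6 normoxia 32.130; Mmp6 hypoxia 33.420; B2m normoxia 16.590; B2m hypoxia 16.780
ΔCt(normoxia) = 32.130 − 16.590 = 15.540
ΔCt(hypoxia) = 33.420 − 16.780 = 16.640
ΔΔCt = 16.640 − 15.540 = 1.100
Fold change = 2^(−1.100) = 0.4665

0.467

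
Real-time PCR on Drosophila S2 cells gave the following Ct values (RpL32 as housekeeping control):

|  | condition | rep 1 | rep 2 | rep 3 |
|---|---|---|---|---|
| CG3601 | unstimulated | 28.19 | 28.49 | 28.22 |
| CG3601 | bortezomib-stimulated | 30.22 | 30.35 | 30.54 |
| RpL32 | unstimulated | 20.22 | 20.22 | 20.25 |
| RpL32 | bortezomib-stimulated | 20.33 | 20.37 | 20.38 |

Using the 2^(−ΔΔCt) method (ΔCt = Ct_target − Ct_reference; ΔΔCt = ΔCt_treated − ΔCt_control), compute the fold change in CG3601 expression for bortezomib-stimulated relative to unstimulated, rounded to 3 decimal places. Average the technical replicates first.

0.261

Mean Ct: CG3601 unstimulated 28.300; CG3601 bortezomib-stimulated 30.370; RpL32 unstimulated 20.230; RpL32 bortezomib-stimulated 20.360
ΔCt(unstimulated) = 28.300 − 20.230 = 8.070
ΔCt(bortezomib-stimulated) = 30.370 − 20.360 = 10.010
ΔΔCt = 10.010 − 8.070 = 1.940
Fold change = 2^(−1.940) = 0.2606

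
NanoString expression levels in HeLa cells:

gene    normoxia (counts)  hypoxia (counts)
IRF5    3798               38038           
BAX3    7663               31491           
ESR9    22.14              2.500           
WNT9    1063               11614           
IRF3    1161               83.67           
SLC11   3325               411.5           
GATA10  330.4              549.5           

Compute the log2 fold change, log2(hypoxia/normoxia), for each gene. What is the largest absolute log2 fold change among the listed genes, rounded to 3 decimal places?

log2(38038/3798) = 3.324  (IRF5)
log2(31491/7663) = 2.039  (BAX3)
log2(2.500/22.14) = -3.147  (ESR9)
log2(11614/1063) = 3.450  (WNT9)
log2(83.67/1161) = -3.795  (IRF3)
log2(411.5/3325) = -3.014  (SLC11)
log2(549.5/330.4) = 0.734  (GATA10)
The largest magnitude belongs to IRF3.

3.795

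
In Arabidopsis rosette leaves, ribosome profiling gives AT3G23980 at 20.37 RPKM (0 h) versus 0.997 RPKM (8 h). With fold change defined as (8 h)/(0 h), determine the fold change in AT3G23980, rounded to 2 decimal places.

Fold change = 0.997 / 20.37 = 0.049
AT3G23980 is downregulated.

0.05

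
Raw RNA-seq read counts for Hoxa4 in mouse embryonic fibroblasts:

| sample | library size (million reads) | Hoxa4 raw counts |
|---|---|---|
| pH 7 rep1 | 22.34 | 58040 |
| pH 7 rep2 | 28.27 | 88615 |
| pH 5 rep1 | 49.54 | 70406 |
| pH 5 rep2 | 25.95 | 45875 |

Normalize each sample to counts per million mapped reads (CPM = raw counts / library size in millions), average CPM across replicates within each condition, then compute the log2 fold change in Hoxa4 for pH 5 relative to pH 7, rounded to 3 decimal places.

-0.846

CPM(pH 7 rep1) = 58040 / 22.34 = 2598.0304
CPM(pH 7 rep2) = 88615 / 28.27 = 3134.5950
CPM(pH 5 rep1) = 70406 / 49.54 = 1421.1950
CPM(pH 5 rep2) = 45875 / 25.95 = 1767.8227
mean CPM(pH 7) = 2866.3127; mean CPM(pH 5) = 1594.5089
Fold change = 1594.5089 / 2866.3127 = 0.55629
log2(0.55629) = -0.8461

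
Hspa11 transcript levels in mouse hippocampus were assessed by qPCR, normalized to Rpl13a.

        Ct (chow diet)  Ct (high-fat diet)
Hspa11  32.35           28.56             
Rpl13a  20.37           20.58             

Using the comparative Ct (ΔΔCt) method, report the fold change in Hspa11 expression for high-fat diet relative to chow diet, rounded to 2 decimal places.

16.00

ΔCt(chow diet) = 32.350 − 20.370 = 11.980
ΔCt(high-fat diet) = 28.560 − 20.580 = 7.980
ΔΔCt = 7.980 − 11.980 = -4.000
Fold change = 2^(−(-4.000)) = 2^4.000 = 16.000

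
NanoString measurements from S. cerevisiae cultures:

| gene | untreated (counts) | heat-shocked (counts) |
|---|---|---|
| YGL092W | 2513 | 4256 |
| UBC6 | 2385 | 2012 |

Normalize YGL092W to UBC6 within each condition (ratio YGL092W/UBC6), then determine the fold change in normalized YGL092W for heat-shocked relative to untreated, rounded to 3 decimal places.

YGL092W/UBC6 (untreated) = 2513 / 2385 = 1.0537
YGL092W/UBC6 (heat-shocked) = 4256 / 2012 = 2.1153
Fold change = 2.1153 / 1.0537 = 2.0076

2.008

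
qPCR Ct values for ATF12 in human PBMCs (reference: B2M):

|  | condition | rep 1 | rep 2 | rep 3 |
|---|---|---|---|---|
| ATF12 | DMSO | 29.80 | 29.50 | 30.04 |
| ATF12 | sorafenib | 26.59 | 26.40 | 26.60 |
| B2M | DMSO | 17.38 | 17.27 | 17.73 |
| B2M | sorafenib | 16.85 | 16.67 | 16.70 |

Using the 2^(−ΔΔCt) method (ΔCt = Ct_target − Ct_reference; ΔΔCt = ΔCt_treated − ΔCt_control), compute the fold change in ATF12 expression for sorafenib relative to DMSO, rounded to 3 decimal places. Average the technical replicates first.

5.776

Mean Ct: ATF12 DMSO 29.780; ATF12 sorafenib 26.530; B2M DMSO 17.460; B2M sorafenib 16.740
ΔCt(DMSO) = 29.780 − 17.460 = 12.320
ΔCt(sorafenib) = 26.530 − 16.740 = 9.790
ΔΔCt = 9.790 − 12.320 = -2.530
Fold change = 2^(−(-2.530)) = 2^2.530 = 5.7757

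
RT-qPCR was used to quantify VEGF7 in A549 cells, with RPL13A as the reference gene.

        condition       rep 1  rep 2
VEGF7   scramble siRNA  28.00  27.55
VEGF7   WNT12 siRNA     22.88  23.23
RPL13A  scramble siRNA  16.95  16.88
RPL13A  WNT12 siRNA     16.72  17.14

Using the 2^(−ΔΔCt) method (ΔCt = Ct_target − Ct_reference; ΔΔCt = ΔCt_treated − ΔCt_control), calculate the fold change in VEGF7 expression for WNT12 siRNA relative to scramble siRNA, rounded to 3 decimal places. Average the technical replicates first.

Mean Ct: VEGF7 scramble siRNA 27.775; VEGF7 WNT12 siRNA 23.055; RPL13A scramble siRNA 16.915; RPL13A WNT12 siRNA 16.930
ΔCt(scramble siRNA) = 27.775 − 16.915 = 10.860
ΔCt(WNT12 siRNA) = 23.055 − 16.930 = 6.125
ΔΔCt = 6.125 − 10.860 = -4.735
Fold change = 2^(−(-4.735)) = 2^4.735 = 26.6304

26.630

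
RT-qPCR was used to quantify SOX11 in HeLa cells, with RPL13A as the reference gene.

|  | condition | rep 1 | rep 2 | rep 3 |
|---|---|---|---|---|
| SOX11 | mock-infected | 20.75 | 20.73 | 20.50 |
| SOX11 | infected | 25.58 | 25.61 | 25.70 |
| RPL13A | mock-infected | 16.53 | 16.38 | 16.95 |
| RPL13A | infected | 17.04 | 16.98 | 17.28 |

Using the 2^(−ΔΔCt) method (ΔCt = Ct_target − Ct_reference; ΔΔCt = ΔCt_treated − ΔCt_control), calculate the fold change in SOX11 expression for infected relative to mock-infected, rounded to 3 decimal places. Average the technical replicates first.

Mean Ct: SOX11 mock-infected 20.660; SOX11 infected 25.630; RPL13A mock-infected 16.620; RPL13A infected 17.100
ΔCt(mock-infected) = 20.660 − 16.620 = 4.040
ΔCt(infected) = 25.630 − 17.100 = 8.530
ΔΔCt = 8.530 − 4.040 = 4.490
Fold change = 2^(−4.490) = 0.0445

0.045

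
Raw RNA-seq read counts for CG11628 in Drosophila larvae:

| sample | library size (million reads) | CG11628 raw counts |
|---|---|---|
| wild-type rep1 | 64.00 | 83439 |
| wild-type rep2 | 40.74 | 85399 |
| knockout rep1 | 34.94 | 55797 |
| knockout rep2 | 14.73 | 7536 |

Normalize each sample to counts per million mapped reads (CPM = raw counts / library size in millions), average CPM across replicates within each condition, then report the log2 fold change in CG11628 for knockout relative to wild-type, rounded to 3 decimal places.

-0.689

CPM(wild-type rep1) = 83439 / 64.00 = 1303.7344
CPM(wild-type rep2) = 85399 / 40.74 = 2096.1954
CPM(knockout rep1) = 55797 / 34.94 = 1596.9376
CPM(knockout rep2) = 7536 / 14.73 = 511.6090
mean CPM(wild-type) = 1699.9649; mean CPM(knockout) = 1054.2733
Fold change = 1054.2733 / 1699.9649 = 0.62017
log2(0.62017) = -0.6893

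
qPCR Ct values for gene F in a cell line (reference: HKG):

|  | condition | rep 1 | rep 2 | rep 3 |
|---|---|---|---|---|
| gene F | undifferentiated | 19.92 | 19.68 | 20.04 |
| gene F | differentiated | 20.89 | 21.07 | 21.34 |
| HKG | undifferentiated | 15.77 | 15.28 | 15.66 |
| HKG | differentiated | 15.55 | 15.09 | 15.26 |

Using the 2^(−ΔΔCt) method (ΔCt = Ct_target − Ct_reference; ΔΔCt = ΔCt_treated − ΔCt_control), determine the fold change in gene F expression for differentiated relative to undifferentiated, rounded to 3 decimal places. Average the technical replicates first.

Mean Ct: gene F undifferentiated 19.880; gene F differentiated 21.100; HKG undifferentiated 15.570; HKG differentiated 15.300
ΔCt(undifferentiated) = 19.880 − 15.570 = 4.310
ΔCt(differentiated) = 21.100 − 15.300 = 5.800
ΔΔCt = 5.800 − 4.310 = 1.490
Fold change = 2^(−1.490) = 0.3560

0.356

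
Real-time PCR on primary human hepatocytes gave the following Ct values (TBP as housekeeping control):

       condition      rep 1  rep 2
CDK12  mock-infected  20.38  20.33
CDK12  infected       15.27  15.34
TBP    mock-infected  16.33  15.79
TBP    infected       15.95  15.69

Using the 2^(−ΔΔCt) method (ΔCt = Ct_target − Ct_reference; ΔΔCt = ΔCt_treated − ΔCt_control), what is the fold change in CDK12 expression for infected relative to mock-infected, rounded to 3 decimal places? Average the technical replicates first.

Mean Ct: CDK12 mock-infected 20.355; CDK12 infected 15.305; TBP mock-infected 16.060; TBP infected 15.820
ΔCt(mock-infected) = 20.355 − 16.060 = 4.295
ΔCt(infected) = 15.305 − 15.820 = -0.515
ΔΔCt = -0.515 − 4.295 = -4.810
Fold change = 2^(−(-4.810)) = 2^4.810 = 28.0514

28.051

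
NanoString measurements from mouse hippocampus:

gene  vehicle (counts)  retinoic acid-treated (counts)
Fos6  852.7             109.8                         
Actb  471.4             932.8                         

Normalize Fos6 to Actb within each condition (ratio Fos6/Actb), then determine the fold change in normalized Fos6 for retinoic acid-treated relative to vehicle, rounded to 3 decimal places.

0.065

Fos6/Actb (vehicle) = 852.7 / 471.4 = 1.8089
Fos6/Actb (retinoic acid-treated) = 109.8 / 932.8 = 0.11771
Fold change = 0.11771 / 1.8089 = 0.0651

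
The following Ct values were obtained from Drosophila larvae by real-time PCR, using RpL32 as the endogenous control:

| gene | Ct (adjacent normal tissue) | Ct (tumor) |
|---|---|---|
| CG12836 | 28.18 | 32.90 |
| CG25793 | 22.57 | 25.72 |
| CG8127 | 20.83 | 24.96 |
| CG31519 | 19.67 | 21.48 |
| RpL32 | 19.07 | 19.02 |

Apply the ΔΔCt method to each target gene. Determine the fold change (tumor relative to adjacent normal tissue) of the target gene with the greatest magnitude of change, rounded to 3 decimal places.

0.037

CG12836: ΔΔCt = (32.90−19.02) − (28.18−19.07) = 13.88 − 9.11 = 4.77; fold change = 2^-4.77 = 0.037
CG25793: ΔΔCt = (25.72−19.02) − (22.57−19.07) = 6.70 − 3.50 = 3.20; fold change = 2^-3.20 = 0.109
CG8127: ΔΔCt = (24.96−19.02) − (20.83−19.07) = 5.94 − 1.76 = 4.18; fold change = 2^-4.18 = 0.055
CG31519: ΔΔCt = (21.48−19.02) − (19.67−19.07) = 2.46 − 0.60 = 1.86; fold change = 2^-1.86 = 0.275
CG12836 has the largest |ΔΔCt| = 4.77.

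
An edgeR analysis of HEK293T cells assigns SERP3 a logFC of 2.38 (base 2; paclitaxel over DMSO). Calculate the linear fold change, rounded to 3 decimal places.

Fold change = 2^(2.38) = 5.2054

5.205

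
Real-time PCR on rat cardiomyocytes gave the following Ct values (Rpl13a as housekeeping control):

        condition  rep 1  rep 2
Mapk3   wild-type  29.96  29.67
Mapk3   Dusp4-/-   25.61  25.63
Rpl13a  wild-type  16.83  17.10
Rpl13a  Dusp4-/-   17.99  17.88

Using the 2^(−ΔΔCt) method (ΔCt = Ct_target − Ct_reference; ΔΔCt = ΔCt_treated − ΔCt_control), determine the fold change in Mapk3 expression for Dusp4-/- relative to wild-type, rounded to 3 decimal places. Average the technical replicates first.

Mean Ct: Mapk3 wild-type 29.815; Mapk3 Dusp4-/- 25.620; Rpl13a wild-type 16.965; Rpl13a Dusp4-/- 17.935
ΔCt(wild-type) = 29.815 − 16.965 = 12.850
ΔCt(Dusp4-/-) = 25.620 − 17.935 = 7.685
ΔΔCt = 7.685 − 12.850 = -5.165
Fold change = 2^(−(-5.165)) = 2^5.165 = 35.8773

35.877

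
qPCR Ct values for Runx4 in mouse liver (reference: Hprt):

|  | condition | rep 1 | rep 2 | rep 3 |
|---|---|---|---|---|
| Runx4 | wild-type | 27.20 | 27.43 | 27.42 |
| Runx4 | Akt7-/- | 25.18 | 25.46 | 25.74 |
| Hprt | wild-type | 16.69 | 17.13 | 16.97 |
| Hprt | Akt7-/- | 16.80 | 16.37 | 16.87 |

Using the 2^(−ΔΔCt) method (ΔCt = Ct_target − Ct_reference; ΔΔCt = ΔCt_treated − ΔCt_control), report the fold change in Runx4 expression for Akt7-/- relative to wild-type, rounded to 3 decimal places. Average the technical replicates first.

Mean Ct: Runx4 wild-type 27.350; Runx4 Akt7-/- 25.460; Hprt wild-type 16.930; Hprt Akt7-/- 16.680
ΔCt(wild-type) = 27.350 − 16.930 = 10.420
ΔCt(Akt7-/-) = 25.460 − 16.680 = 8.780
ΔΔCt = 8.780 − 10.420 = -1.640
Fold change = 2^(−(-1.640)) = 2^1.640 = 3.1167

3.117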